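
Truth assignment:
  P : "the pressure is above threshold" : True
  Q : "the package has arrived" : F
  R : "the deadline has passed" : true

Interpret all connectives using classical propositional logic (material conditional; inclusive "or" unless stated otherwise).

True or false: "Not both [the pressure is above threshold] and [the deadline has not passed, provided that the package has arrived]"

Values: P=T, Q=F, R=T.
Parsed as P nand (Q -> ~R)

~R = ~T = F
Q -> ~R = F -> F = T
P nand (Q -> ~R) = T nand T = F

False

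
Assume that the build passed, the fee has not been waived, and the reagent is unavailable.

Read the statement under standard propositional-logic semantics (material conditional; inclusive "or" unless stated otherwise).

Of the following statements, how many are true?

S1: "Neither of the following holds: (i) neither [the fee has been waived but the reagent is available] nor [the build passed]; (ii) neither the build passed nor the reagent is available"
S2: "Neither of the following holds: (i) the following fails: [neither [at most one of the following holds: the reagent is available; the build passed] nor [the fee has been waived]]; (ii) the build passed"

1

Let N = "the fee has been waived" (False), W = "the reagent is available" (False), H = "the build passed" (True).

S1: In symbols: ((N and W) nor H) nor (H nor W)

N and W = False and False = False
(N and W) nor H = False nor True = False
H nor W = True nor False = False
((N and W) nor H) nor (H nor W) = False nor False = True
So S1 is true.

S2: In symbols: not ((W nand H) nor N) nor H

W nand H = False nand True = True
(W nand H) nor N = True nor False = False
not ((W nand H) nor N) = not False = True
not ((W nand H) nor N) nor H = True nor True = False
So S2 is false.

True statements: 1.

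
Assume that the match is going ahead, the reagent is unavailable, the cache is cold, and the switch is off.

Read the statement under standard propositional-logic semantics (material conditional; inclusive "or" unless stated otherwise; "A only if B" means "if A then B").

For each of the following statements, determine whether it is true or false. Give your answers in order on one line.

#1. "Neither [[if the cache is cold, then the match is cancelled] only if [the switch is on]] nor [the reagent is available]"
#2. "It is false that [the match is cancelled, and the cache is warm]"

#1 false; #2 true

Let H = "the cache is warm" (F), W = "the match is cancelled" (F), R = "the switch is on" (F), K = "the reagent is available" (F).

#1: Formalization: ((~H -> W) -> R) nor K

~H = ~F = T
~H -> W = T -> F = F
(~H -> W) -> R = F -> F = T
((~H -> W) -> R) nor K = T nor F = F
Hence #1 is false.

#2: Parsed as ~(W & H)

W & H = F & F = F
~(W & H) = ~F = T
Thus #2 is true.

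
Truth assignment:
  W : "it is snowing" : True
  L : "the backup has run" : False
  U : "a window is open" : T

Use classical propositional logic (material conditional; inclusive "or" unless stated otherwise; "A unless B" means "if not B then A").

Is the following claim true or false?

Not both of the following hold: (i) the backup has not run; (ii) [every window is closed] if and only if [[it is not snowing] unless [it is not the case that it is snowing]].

Values: L=False, U=True, W=True.
Formalization: not L nand (not U iff (not W or not W))

not L = not False = True
not U = not True = False
not W = not True = False
not W = not True = False
not W or not W = False or False = False
not U iff (not W or not W) = False iff False = True
not L nand (not U iff (not W or not W)) = True nand True = False

The statement is false.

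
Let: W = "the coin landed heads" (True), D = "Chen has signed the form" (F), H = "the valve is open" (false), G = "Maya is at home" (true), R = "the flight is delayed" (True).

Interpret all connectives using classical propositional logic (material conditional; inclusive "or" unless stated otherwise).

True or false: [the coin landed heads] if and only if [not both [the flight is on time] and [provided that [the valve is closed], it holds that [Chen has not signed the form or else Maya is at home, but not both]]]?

The statement is true.

This is W <-> (~R nand (~H -> (~D xor G))).

~R = ~T = F
~H = ~F = T
~D = ~F = T
~D xor G = T xor T = F
~H -> (~D xor G) = T -> F = F
~R nand (~H -> (~D xor G)) = F nand F = T
W <-> (~R nand (~H -> (~D xor G))) = T <-> T = T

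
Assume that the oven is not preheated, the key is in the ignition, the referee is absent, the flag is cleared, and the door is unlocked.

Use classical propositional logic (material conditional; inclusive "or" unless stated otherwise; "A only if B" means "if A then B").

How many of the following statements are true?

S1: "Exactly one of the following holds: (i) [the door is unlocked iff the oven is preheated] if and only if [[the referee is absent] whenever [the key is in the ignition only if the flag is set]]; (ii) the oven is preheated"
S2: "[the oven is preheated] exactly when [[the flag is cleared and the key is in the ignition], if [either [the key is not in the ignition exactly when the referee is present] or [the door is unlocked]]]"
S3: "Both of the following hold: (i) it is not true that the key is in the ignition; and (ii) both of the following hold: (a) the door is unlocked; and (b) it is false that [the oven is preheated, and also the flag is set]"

Let K = "the door is locked" (F), V = "the oven is preheated" (F), N = "the key is in the ignition" (T), Q = "the flag is set" (F), H = "the referee is present" (F).

S1: This is ((¬K ↔ V) ↔ ((N → Q) → ¬H)) ⊕ V.

¬K = ¬F = T
¬K ↔ V = T ↔ F = F
N → Q = T → F = F
¬H = ¬F = T
(N → Q) → ¬H = F → T = T
(¬K ↔ V) ↔ ((N → Q) → ¬H) = F ↔ T = F
((¬K ↔ V) ↔ ((N → Q) → ¬H)) ⊕ V = F ⊕ F = F
Hence S1 is false.

S2: Parsed as V ↔ (((¬N ↔ H) ∨ ¬K) → (¬Q ∧ N))

¬N = ¬T = F
¬N ↔ H = F ↔ F = T
¬K = ¬F = T
(¬N ↔ H) ∨ ¬K = T ∨ T = T
¬Q = ¬F = T
¬Q ∧ N = T ∧ T = T
((¬N ↔ H) ∨ ¬K) → (¬Q ∧ N) = T → T = T
V ↔ (((¬N ↔ H) ∨ ¬K) → (¬Q ∧ N)) = F ↔ T = F
Hence S2 is false.

S3: Formalization: ¬N ∧ (¬K ∧ ¬(V ∧ Q))

¬N = ¬T = F
¬K = ¬F = T
V ∧ Q = F ∧ F = F
¬(V ∧ Q) = ¬F = T
¬K ∧ ¬(V ∧ Q) = T ∧ T = T
¬N ∧ (¬K ∧ ¬(V ∧ Q)) = F ∧ T = F
So S3 is false.

0 of the 3 statements are true (none).

0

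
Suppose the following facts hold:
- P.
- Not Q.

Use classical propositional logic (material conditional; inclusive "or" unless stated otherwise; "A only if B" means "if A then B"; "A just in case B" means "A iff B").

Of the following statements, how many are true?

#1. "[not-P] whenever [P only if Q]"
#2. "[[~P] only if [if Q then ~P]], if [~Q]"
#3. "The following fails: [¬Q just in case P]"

2

#1: In symbols: (P -> Q) -> ~P

P -> Q = T -> F = F
~P = ~T = F
(P -> Q) -> ~P = F -> F = T
So #1 is true.

#2: Formalization: ~Q -> (~P -> (Q -> ~P))

~Q = ~F = T
~P = ~T = F
~P = ~T = F
Q -> ~P = F -> F = T
~P -> (Q -> ~P) = F -> T = T
~Q -> (~P -> (Q -> ~P)) = T -> T = T
Hence #2 is true.

#3: Formalization: ~(~Q <-> P)

~Q = ~F = T
~Q <-> P = T <-> T = T
~(~Q <-> P) = ~T = F
Thus #3 is false.

True statements: 2 (#1, #2).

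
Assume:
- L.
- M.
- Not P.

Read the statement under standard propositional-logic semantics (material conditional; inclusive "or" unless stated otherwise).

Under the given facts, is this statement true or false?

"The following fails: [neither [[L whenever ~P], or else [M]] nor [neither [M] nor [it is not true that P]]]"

In symbols: ~(((~P -> L) | M) nor (M nor ~P))

~P = ~F = T
~P -> L = T -> T = T
(~P -> L) | M = T | T = T
~P = ~F = T
M nor ~P = T nor T = F
((~P -> L) | M) nor (M nor ~P) = T nor F = F
~(((~P -> L) | M) nor (M nor ~P)) = ~F = T

True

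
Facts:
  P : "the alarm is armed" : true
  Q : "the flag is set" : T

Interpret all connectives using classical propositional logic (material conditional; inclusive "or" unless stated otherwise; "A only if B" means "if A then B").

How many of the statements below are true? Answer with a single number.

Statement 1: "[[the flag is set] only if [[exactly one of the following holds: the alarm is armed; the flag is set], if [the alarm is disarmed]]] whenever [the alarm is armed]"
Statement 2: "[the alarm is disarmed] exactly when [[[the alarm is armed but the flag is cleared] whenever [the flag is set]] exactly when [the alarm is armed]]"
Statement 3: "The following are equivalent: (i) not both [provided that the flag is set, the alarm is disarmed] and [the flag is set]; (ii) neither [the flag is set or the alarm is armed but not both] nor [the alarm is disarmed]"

3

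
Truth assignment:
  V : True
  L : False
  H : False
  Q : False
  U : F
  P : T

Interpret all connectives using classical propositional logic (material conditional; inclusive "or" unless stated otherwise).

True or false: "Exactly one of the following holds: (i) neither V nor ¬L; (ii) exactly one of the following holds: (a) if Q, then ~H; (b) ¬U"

false

Values: V=T, L=F, Q=F, H=F, U=F.
Formalization: (V nor ~L) xor ((Q -> ~H) xor ~U)

~L = ~F = T
V nor ~L = T nor T = F
~H = ~F = T
Q -> ~H = F -> T = T
~U = ~F = T
(Q -> ~H) xor ~U = T xor T = F
(V nor ~L) xor ((Q -> ~H) xor ~U) = F xor F = F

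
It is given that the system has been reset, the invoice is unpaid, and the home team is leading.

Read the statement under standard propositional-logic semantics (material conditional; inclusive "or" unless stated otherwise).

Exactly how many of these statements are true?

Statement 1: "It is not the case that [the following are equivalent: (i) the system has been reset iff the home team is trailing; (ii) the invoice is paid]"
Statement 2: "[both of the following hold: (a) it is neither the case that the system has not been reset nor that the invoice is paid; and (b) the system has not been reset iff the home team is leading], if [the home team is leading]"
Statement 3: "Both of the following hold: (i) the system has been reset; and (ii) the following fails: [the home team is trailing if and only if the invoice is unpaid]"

1

Let H = "the system has been reset" (T), R = "the home team is leading" (T), L = "the invoice is paid" (F).

Statement 1: This is ¬((H ↔ ¬R) ↔ L).

¬R = ¬T = F
H ↔ ¬R = T ↔ F = F
(H ↔ ¬R) ↔ L = F ↔ F = T
¬((H ↔ ¬R) ↔ L) = ¬T = F
Hence Statement 1 is false.

Statement 2: In symbols: R → ((¬H ↓ L) ∧ (¬H ↔ R))

¬H = ¬T = F
¬H ↓ L = F ↓ F = T
¬H = ¬T = F
¬H ↔ R = F ↔ T = F
(¬H ↓ L) ∧ (¬H ↔ R) = T ∧ F = F
R → ((¬H ↓ L) ∧ (¬H ↔ R)) = T → F = F
So Statement 2 is false.

Statement 3: In symbols: H ∧ ¬(¬R ↔ ¬L)

¬R = ¬T = F
¬L = ¬F = T
¬R ↔ ¬L = F ↔ T = F
¬(¬R ↔ ¬L) = ¬F = T
H ∧ ¬(¬R ↔ ¬L) = T ∧ T = T
Thus Statement 3 is true.

1 of the 3 statements is true (Statement 3).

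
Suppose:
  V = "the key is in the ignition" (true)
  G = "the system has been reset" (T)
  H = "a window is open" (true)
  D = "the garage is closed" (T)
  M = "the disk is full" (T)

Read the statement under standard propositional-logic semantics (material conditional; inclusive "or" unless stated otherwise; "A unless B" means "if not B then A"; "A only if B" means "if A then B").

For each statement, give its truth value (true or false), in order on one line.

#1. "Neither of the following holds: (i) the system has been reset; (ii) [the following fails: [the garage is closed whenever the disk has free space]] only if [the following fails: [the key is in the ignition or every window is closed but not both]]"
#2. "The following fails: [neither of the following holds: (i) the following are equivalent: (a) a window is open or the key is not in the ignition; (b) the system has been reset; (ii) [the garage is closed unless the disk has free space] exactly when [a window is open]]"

#1 False; #2 True

#1: Parsed as G nor (not (not M -> D) -> not (V xor not H))

not M = not True = False
not M -> D = False -> True = True
not (not M -> D) = not True = False
not H = not True = False
V xor not H = True xor False = True
not (V xor not H) = not True = False
not (not M -> D) -> not (V xor not H) = False -> False = True
G nor (not (not M -> D) -> not (V xor not H)) = True nor True = False
So #1 is false.

#2: In symbols: not (((H or not V) iff G) nor ((D or not M) iff H))

not V = not True = False
H or not V = True or False = True
(H or not V) iff G = True iff True = True
not M = not True = False
D or not M = True or False = True
(D or not M) iff H = True iff True = True
((H or not V) iff G) nor ((D or not M) iff H) = True nor True = False
not (((H or not V) iff G) nor ((D or not M) iff H)) = not False = True
Thus #2 is true.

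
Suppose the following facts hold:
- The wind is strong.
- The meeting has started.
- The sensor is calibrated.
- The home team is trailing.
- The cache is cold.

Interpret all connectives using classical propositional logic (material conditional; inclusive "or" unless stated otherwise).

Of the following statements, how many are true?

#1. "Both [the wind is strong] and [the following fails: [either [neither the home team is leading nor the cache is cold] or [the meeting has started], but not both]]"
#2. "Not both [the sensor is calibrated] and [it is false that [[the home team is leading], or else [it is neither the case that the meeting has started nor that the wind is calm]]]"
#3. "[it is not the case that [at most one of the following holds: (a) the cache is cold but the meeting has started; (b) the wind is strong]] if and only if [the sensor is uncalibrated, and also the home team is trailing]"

0

Let V = "the wind is strong" (T), P = "the home team is leading" (F), H = "the cache is warm" (F), R = "the meeting has started" (T), G = "the sensor is calibrated" (T).

#1: This is V ∧ ¬((P ↓ ¬H) ⊕ R).

¬H = ¬F = T
P ↓ ¬H = F ↓ T = F
(P ↓ ¬H) ⊕ R = F ⊕ T = T
¬((P ↓ ¬H) ⊕ R) = ¬T = F
V ∧ ¬((P ↓ ¬H) ⊕ R) = T ∧ F = F
So #1 is false.

#2: Parsed as G ↑ ¬(P ∨ (R ↓ ¬V))

¬V = ¬T = F
R ↓ ¬V = T ↓ F = F
P ∨ (R ↓ ¬V) = F ∨ F = F
¬(P ∨ (R ↓ ¬V)) = ¬F = T
G ↑ ¬(P ∨ (R ↓ ¬V)) = T ↑ T = F
Thus #2 is false.

#3: Formalization: ¬((¬H ∧ R) ↑ V) ↔ (¬G ∧ ¬P)

¬H = ¬F = T
¬H ∧ R = T ∧ T = T
(¬H ∧ R) ↑ V = T ↑ T = F
¬((¬H ∧ R) ↑ V) = ¬F = T
¬G = ¬T = F
¬P = ¬F = T
¬G ∧ ¬P = F ∧ T = F
¬((¬H ∧ R) ↑ V) ↔ (¬G ∧ ¬P) = T ↔ F = F
Thus #3 is false.

Count: 0.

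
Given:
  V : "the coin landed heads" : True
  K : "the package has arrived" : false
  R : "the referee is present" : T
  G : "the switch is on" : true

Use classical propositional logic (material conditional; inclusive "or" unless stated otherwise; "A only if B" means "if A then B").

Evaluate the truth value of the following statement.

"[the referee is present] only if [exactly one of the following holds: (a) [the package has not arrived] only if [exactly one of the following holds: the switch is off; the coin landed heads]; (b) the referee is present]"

Values: R=T, K=F, G=T, V=T.
In symbols: R -> ((~K -> (~G xor V)) xor R)

~K = ~F = T
~G = ~T = F
~G xor V = F xor T = T
~K -> (~G xor V) = T -> T = T
(~K -> (~G xor V)) xor R = T xor T = F
R -> ((~K -> (~G xor V)) xor R) = T -> F = F

False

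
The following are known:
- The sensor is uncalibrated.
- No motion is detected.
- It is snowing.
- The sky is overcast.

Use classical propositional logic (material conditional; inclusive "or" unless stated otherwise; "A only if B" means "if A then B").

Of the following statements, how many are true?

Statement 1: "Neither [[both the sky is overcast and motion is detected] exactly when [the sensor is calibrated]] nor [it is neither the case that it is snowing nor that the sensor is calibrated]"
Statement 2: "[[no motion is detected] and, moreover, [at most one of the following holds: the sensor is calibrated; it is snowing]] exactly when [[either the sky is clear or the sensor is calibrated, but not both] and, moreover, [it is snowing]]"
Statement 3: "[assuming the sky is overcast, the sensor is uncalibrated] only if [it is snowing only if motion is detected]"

Let D = "the sky is overcast" (True), N = "motion is detected" (False), Q = "the sensor is calibrated" (False), R = "it is snowing" (True).

Statement 1: Formalization: ((D and N) iff Q) nor (R nor Q)

D and N = True and False = False
(D and N) iff Q = False iff False = True
R nor Q = True nor False = False
((D and N) iff Q) nor (R nor Q) = True nor False = False
So Statement 1 is false.

Statement 2: This is (not N and (Q nand R)) iff ((not D xor Q) and R).

not N = not False = True
Q nand R = False nand True = True
not N and (Q nand R) = True and True = True
not D = not True = False
not D xor Q = False xor False = False
(not D xor Q) and R = False and True = False
(not N and (Q nand R)) iff ((not D xor Q) and R) = True iff False = False
Hence Statement 2 is false.

Statement 3: Formalization: (D -> not Q) -> (R -> N)

not Q = not False = True
D -> not Q = True -> True = True
R -> N = True -> False = False
(D -> not Q) -> (R -> N) = True -> False = False
So Statement 3 is false.

True statements: 0 (none).

0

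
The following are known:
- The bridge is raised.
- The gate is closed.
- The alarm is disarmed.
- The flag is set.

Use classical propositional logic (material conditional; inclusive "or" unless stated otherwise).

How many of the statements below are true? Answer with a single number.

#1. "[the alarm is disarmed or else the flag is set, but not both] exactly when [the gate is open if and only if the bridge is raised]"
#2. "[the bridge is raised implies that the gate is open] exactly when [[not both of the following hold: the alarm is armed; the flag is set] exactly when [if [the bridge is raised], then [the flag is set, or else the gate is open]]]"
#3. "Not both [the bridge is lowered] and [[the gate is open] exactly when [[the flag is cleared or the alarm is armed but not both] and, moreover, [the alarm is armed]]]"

Let K = "the alarm is armed" (False), H = "the flag is set" (True), L = "the gate is open" (False), V = "the bridge is raised" (True).

#1: Parsed as (not K xor H) iff (L iff V)

not K = not False = True
not K xor H = True xor True = False
L iff V = False iff True = False
(not K xor H) iff (L iff V) = False iff False = True
So #1 is true.

#2: Parsed as (V -> L) iff ((K nand H) iff (V -> (H or L)))

V -> L = True -> False = False
K nand H = False nand True = True
H or L = True or False = True
V -> (H or L) = True -> True = True
(K nand H) iff (V -> (H or L)) = True iff True = True
(V -> L) iff ((K nand H) iff (V -> (H or L))) = False iff True = False
Hence #2 is false.

#3: Parsed as not V nand (L iff ((not H xor K) and K))

not V = not True = False
not H = not True = False
not H xor K = False xor False = False
(not H xor K) and K = False and False = False
L iff ((not H xor K) and K) = False iff False = True
not V nand (L iff ((not H xor K) and K)) = False nand True = True
Hence #3 is true.

2 of the 3 statements are true.

2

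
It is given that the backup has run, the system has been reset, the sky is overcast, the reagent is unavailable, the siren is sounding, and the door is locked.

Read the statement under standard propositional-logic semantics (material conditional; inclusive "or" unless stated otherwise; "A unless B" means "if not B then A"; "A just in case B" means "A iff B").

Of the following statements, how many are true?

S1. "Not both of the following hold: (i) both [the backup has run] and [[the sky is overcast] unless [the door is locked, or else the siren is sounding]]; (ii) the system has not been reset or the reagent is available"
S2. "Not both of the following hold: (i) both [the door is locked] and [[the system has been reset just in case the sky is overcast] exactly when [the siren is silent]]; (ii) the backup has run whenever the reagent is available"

2

Let P = "the backup has run" (T), R = "the sky is overcast" (T), V = "the door is locked" (T), U = "the siren is sounding" (T), Q = "the system has been reset" (T), S = "the reagent is available" (F).

S1: This is (P & (R | (V | U))) nand (~Q | S).

V | U = T | T = T
R | (V | U) = T | T = T
P & (R | (V | U)) = T & T = T
~Q = ~T = F
~Q | S = F | F = F
(P & (R | (V | U))) nand (~Q | S) = T nand F = T
So S1 is true.

S2: This is (V & ((Q <-> R) <-> ~U)) nand (S -> P).

Q <-> R = T <-> T = T
~U = ~T = F
(Q <-> R) <-> ~U = T <-> F = F
V & ((Q <-> R) <-> ~U) = T & F = F
S -> P = F -> T = T
(V & ((Q <-> R) <-> ~U)) nand (S -> P) = F nand T = T
So S2 is true.

2 of the 2 statements are true.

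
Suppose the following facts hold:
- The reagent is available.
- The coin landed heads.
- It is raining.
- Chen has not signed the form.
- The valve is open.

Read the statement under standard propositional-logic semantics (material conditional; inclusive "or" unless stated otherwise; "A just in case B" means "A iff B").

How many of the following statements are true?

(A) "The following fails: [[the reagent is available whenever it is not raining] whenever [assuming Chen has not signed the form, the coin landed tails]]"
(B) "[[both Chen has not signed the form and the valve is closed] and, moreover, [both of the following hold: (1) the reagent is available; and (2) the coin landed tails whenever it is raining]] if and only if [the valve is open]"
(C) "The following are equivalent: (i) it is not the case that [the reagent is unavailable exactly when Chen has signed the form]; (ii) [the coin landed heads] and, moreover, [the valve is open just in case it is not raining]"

1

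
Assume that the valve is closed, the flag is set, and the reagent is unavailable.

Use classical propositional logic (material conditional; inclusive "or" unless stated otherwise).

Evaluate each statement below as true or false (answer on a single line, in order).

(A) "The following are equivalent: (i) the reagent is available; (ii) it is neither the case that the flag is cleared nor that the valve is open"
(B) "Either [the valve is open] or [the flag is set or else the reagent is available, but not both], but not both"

(A) F; (B) T

Let R = "the reagent is available" (False), Q = "the flag is set" (True), P = "the valve is open" (False).

(A): This is R iff (not Q nor P).

not Q = not True = False
not Q nor P = False nor False = True
R iff (not Q nor P) = False iff True = False
Thus (A) is false.

(B): Formalization: P xor (Q xor R)

Q xor R = True xor False = True
P xor (Q xor R) = False xor True = True
Thus (B) is true.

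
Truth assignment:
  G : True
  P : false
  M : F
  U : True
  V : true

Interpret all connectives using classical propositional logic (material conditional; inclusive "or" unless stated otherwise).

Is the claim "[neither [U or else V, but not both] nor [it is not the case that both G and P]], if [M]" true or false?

Values: M=F, U=T, V=T, G=T, P=F.
In symbols: M → ((U ⊕ V) ↓ (G ↑ P))

U ⊕ V = T ⊕ T = F
G ↑ P = T ↑ F = T
(U ⊕ V) ↓ (G ↑ P) = F ↓ T = F
M → ((U ⊕ V) ↓ (G ↑ P)) = F → F = T

True.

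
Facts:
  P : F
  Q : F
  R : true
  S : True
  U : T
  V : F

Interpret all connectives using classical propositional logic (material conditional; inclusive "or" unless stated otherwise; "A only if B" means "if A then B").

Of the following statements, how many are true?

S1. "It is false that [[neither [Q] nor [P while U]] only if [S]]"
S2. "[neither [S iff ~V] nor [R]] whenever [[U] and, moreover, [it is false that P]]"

S1: Formalization: ¬((Q ↓ (P ∧ U)) → S)

P ∧ U = F ∧ T = F
Q ↓ (P ∧ U) = F ↓ F = T
(Q ↓ (P ∧ U)) → S = T → T = T
¬((Q ↓ (P ∧ U)) → S) = ¬T = F
Thus S1 is false.

S2: In symbols: (U ∧ ¬P) → ((S ↔ ¬V) ↓ R)

¬P = ¬F = T
U ∧ ¬P = T ∧ T = T
¬V = ¬F = T
S ↔ ¬V = T ↔ T = T
(S ↔ ¬V) ↓ R = T ↓ T = F
(U ∧ ¬P) → ((S ↔ ¬V) ↓ R) = T → F = F
So S2 is false.

0 of the 2 statements are true (none).

0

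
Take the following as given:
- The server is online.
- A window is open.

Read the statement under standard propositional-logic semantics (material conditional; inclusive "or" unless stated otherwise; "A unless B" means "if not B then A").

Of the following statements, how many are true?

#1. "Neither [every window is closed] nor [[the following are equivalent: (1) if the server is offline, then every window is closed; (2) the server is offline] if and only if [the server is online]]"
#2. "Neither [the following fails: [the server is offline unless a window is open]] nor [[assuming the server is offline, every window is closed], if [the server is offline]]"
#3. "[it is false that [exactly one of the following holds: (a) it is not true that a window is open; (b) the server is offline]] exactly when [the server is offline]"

Let P = "a window is open" (T), D = "the server is online" (T).

#1: This is ¬P ↓ (((¬D → ¬P) ↔ ¬D) ↔ D).

¬P = ¬T = F
¬D = ¬T = F
¬P = ¬T = F
¬D → ¬P = F → F = T
¬D = ¬T = F
(¬D → ¬P) ↔ ¬D = T ↔ F = F
((¬D → ¬P) ↔ ¬D) ↔ D = F ↔ T = F
¬P ↓ (((¬D → ¬P) ↔ ¬D) ↔ D) = F ↓ F = T
Hence #1 is true.

#2: This is ¬(¬D ∨ P) ↓ (¬D → (¬D → ¬P)).

¬D = ¬T = F
¬D ∨ P = F ∨ T = T
¬(¬D ∨ P) = ¬T = F
¬D = ¬T = F
¬D = ¬T = F
¬P = ¬T = F
¬D → ¬P = F → F = T
¬D → (¬D → ¬P) = F → T = T
¬(¬D ∨ P) ↓ (¬D → (¬D → ¬P)) = F ↓ T = F
Thus #2 is false.

#3: Parsed as ¬(¬P ⊕ ¬D) ↔ ¬D

¬P = ¬T = F
¬D = ¬T = F
¬P ⊕ ¬D = F ⊕ F = F
¬(¬P ⊕ ¬D) = ¬F = T
¬D = ¬T = F
¬(¬P ⊕ ¬D) ↔ ¬D = T ↔ F = F
Thus #3 is false.

1 of the 3 statements is true (#1).

1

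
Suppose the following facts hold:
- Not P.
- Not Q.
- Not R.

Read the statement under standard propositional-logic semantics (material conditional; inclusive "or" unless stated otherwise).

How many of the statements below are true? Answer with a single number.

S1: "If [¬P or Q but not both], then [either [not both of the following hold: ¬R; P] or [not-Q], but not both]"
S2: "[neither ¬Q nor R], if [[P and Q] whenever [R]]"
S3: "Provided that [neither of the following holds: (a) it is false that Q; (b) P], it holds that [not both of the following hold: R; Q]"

1

S1: In symbols: (~P xor Q) -> ((~R nand P) xor ~Q)

~P = ~F = T
~P xor Q = T xor F = T
~R = ~F = T
~R nand P = T nand F = T
~Q = ~F = T
(~R nand P) xor ~Q = T xor T = F
(~P xor Q) -> ((~R nand P) xor ~Q) = T -> F = F
So S1 is false.

S2: This is (R -> (P & Q)) -> (~Q nor R).

P & Q = F & F = F
R -> (P & Q) = F -> F = T
~Q = ~F = T
~Q nor R = T nor F = F
(R -> (P & Q)) -> (~Q nor R) = T -> F = F
Hence S2 is false.

S3: Formalization: (~Q nor P) -> (R nand Q)

~Q = ~F = T
~Q nor P = T nor F = F
R nand Q = F nand F = T
(~Q nor P) -> (R nand Q) = F -> T = T
So S3 is true.

True statements: 1 (S3).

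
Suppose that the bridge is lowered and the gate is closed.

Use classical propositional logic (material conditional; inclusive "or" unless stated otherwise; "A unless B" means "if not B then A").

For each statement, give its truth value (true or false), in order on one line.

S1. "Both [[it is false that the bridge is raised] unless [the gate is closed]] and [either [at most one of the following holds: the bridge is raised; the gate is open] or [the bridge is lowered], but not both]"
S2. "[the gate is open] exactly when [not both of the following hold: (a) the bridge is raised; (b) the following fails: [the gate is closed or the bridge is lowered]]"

S1 false; S2 false

Let R = "the bridge is raised" (F), Q = "the gate is open" (F).

S1: In symbols: (¬R ∨ ¬Q) ∧ ((R ↑ Q) ⊕ ¬R)

¬R = ¬F = T
¬Q = ¬F = T
¬R ∨ ¬Q = T ∨ T = T
R ↑ Q = F ↑ F = T
¬R = ¬F = T
(R ↑ Q) ⊕ ¬R = T ⊕ T = F
(¬R ∨ ¬Q) ∧ ((R ↑ Q) ⊕ ¬R) = T ∧ F = F
Hence S1 is false.

S2: Formalization: Q ↔ (R ↑ ¬(¬Q ∨ ¬R))

¬Q = ¬F = T
¬R = ¬F = T
¬Q ∨ ¬R = T ∨ T = T
¬(¬Q ∨ ¬R) = ¬T = F
R ↑ ¬(¬Q ∨ ¬R) = F ↑ F = T
Q ↔ (R ↑ ¬(¬Q ∨ ¬R)) = F ↔ T = F
Thus S2 is false.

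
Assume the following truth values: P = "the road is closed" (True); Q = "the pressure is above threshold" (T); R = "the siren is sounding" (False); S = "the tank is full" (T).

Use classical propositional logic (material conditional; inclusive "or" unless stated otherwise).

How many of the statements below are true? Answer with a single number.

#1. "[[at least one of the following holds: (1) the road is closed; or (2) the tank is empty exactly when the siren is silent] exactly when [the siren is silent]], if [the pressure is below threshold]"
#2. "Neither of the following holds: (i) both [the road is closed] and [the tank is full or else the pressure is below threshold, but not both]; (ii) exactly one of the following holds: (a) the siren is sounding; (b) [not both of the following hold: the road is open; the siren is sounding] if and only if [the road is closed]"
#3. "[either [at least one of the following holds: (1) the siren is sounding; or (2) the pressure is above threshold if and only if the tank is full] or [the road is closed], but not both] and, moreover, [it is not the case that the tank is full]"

#1: This is ~Q -> ((P | (~S <-> ~R)) <-> ~R).

~Q = ~T = F
~S = ~T = F
~R = ~F = T
~S <-> ~R = F <-> T = F
P | (~S <-> ~R) = T | F = T
~R = ~F = T
(P | (~S <-> ~R)) <-> ~R = T <-> T = T
~Q -> ((P | (~S <-> ~R)) <-> ~R) = F -> T = T
Hence #1 is true.

#2: Formalization: (P & (S xor ~Q)) nor (R xor ((~P nand R) <-> P))

~Q = ~T = F
S xor ~Q = T xor F = T
P & (S xor ~Q) = T & T = T
~P = ~T = F
~P nand R = F nand F = T
(~P nand R) <-> P = T <-> T = T
R xor ((~P nand R) <-> P) = F xor T = T
(P & (S xor ~Q)) nor (R xor ((~P nand R) <-> P)) = T nor T = F
So #2 is false.

#3: In symbols: ((R | (Q <-> S)) xor P) & ~S

Q <-> S = T <-> T = T
R | (Q <-> S) = F | T = T
(R | (Q <-> S)) xor P = T xor T = F
~S = ~T = F
((R | (Q <-> S)) xor P) & ~S = F & F = F
Hence #3 is false.

Count: 1.

1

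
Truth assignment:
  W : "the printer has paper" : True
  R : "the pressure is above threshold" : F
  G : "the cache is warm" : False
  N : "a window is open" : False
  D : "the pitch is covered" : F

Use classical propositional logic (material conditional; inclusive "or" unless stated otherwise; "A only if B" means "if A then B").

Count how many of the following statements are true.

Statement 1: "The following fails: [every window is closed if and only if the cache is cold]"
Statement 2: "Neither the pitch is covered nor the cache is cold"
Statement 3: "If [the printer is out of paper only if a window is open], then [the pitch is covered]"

Statement 1: Formalization: ~(~N <-> ~G)

~N = ~F = T
~G = ~F = T
~N <-> ~G = T <-> T = T
~(~N <-> ~G) = ~T = F
Thus Statement 1 is false.

Statement 2: In symbols: D nor ~G

~G = ~F = T
D nor ~G = F nor T = F
Thus Statement 2 is false.

Statement 3: Formalization: (~W -> N) -> D

~W = ~T = F
~W -> N = F -> F = T
(~W -> N) -> D = T -> F = F
So Statement 3 is false.

True statements: 0 (none).

0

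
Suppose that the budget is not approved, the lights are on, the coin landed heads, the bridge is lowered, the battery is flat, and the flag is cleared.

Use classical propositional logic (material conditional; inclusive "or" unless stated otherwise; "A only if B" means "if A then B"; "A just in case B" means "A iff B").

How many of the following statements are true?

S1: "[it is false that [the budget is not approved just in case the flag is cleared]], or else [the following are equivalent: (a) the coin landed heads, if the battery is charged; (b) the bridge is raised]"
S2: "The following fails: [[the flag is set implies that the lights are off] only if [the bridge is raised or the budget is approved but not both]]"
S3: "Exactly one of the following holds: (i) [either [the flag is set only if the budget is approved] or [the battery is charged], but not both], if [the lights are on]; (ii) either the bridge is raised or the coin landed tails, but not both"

Let V = "the budget is approved" (F), H = "the flag is set" (F), L = "the battery is charged" (F), N = "the coin landed heads" (T), D = "the bridge is raised" (F), R = "the lights are on" (T).

S1: Formalization: ~(~V <-> ~H) | ((L -> N) <-> D)

~V = ~F = T
~H = ~F = T
~V <-> ~H = T <-> T = T
~(~V <-> ~H) = ~T = F
L -> N = F -> T = T
(L -> N) <-> D = T <-> F = F
~(~V <-> ~H) | ((L -> N) <-> D) = F | F = F
Hence S1 is false.

S2: Formalization: ~((H -> ~R) -> (D xor V))

~R = ~T = F
H -> ~R = F -> F = T
D xor V = F xor F = F
(H -> ~R) -> (D xor V) = T -> F = F
~((H -> ~R) -> (D xor V)) = ~F = T
Thus S2 is true.

S3: In symbols: (R -> ((H -> V) xor L)) xor (D xor ~N)

H -> V = F -> F = T
(H -> V) xor L = T xor F = T
R -> ((H -> V) xor L) = T -> T = T
~N = ~T = F
D xor ~N = F xor F = F
(R -> ((H -> V) xor L)) xor (D xor ~N) = T xor F = T
So S3 is true.

Count: 2.

2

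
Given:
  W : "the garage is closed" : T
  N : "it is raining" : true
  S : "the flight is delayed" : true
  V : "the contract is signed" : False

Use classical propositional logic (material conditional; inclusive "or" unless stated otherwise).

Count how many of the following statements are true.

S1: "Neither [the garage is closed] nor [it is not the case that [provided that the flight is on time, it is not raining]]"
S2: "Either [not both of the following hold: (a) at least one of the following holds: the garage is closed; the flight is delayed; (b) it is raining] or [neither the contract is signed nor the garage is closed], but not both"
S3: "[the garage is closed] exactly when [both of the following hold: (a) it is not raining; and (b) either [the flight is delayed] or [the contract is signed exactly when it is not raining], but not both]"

0

S1: Parsed as W nor ~(~S -> ~N)

~S = ~T = F
~N = ~T = F
~S -> ~N = F -> F = T
~(~S -> ~N) = ~T = F
W nor ~(~S -> ~N) = T nor F = F
So S1 is false.

S2: In symbols: ((W | S) nand N) xor (V nor W)

W | S = T | T = T
(W | S) nand N = T nand T = F
V nor W = F nor T = F
((W | S) nand N) xor (V nor W) = F xor F = F
So S2 is false.

S3: Parsed as W <-> (~N & (S xor (V <-> ~N)))

~N = ~T = F
~N = ~T = F
V <-> ~N = F <-> F = T
S xor (V <-> ~N) = T xor T = F
~N & (S xor (V <-> ~N)) = F & F = F
W <-> (~N & (S xor (V <-> ~N))) = T <-> F = F
Thus S3 is false.

Count: 0.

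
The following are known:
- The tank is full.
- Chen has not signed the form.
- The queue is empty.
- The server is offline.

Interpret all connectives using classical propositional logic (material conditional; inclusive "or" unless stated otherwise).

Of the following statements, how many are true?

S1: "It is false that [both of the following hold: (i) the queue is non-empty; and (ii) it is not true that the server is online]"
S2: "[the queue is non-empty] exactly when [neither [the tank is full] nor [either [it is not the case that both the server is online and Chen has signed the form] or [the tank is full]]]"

2

Let R = "the queue is empty" (T), S = "the server is online" (F), P = "the tank is full" (T), Q = "Chen has signed the form" (F).

S1: Formalization: ¬(¬R ∧ ¬S)

¬R = ¬T = F
¬S = ¬F = T
¬R ∧ ¬S = F ∧ T = F
¬(¬R ∧ ¬S) = ¬F = T
Hence S1 is true.

S2: This is ¬R ↔ (P ↓ ((S ↑ Q) ∨ P)).

¬R = ¬T = F
S ↑ Q = F ↑ F = T
(S ↑ Q) ∨ P = T ∨ T = T
P ↓ ((S ↑ Q) ∨ P) = T ↓ T = F
¬R ↔ (P ↓ ((S ↑ Q) ∨ P)) = F ↔ F = T
Thus S2 is true.

2 of the 2 statements are true.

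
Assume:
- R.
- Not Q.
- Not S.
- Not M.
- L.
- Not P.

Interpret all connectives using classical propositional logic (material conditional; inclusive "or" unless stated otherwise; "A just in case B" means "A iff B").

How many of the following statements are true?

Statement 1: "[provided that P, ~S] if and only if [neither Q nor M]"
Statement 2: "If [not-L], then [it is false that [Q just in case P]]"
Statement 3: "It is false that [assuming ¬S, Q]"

3

Statement 1: Parsed as (P → ¬S) ↔ (Q ↓ M)

¬S = ¬F = T
P → ¬S = F → T = T
Q ↓ M = F ↓ F = T
(P → ¬S) ↔ (Q ↓ M) = T ↔ T = T
So Statement 1 is true.

Statement 2: Formalization: ¬L → ¬(Q ↔ P)

¬L = ¬T = F
Q ↔ P = F ↔ F = T
¬(Q ↔ P) = ¬T = F
¬L → ¬(Q ↔ P) = F → F = T
Hence Statement 2 is true.

Statement 3: Parsed as ¬(¬S → Q)

¬S = ¬F = T
¬S → Q = T → F = F
¬(¬S → Q) = ¬F = T
So Statement 3 is true.

True statements: 3 (Statement 1, Statement 2, Statement 3).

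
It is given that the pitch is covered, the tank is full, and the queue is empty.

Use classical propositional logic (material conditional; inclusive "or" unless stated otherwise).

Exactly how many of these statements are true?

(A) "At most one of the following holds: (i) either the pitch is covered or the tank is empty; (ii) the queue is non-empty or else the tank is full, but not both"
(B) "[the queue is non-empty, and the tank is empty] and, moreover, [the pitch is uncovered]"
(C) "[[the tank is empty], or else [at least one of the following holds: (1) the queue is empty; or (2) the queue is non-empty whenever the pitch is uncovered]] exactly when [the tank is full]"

Let P = "the pitch is covered" (True), Q = "the tank is full" (True), R = "the queue is empty" (True).

(A): This is (P or not Q) nand (not R xor Q).

not Q = not True = False
P or not Q = True or False = True
not R = not True = False
not R xor Q = False xor True = True
(P or not Q) nand (not R xor Q) = True nand True = False
Hence (A) is false.

(B): This is (not R and not Q) and not P.

not R = not True = False
not Q = not True = False
not R and not Q = False and False = False
not P = not True = False
(not R and not Q) and not P = False and False = False
Thus (B) is false.

(C): Parsed as (not Q or (R or (not P -> not R))) iff Q

not Q = not True = False
not P = not True = False
not R = not True = False
not P -> not R = False -> False = True
R or (not P -> not R) = True or True = True
not Q or (R or (not P -> not R)) = False or True = True
(not Q or (R or (not P -> not R))) iff Q = True iff True = True
Thus (C) is true.

True statements: 1 ((C)).

1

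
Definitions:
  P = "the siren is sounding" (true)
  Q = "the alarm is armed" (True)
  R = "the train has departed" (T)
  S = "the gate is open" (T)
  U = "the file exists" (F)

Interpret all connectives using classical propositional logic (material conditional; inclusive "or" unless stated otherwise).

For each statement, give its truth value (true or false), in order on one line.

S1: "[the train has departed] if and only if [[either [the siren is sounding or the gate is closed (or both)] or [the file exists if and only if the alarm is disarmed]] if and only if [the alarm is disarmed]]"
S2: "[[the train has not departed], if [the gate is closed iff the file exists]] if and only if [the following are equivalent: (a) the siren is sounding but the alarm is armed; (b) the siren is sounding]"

S1: Formalization: R <-> (((P | ~S) | (U <-> ~Q)) <-> ~Q)

~S = ~T = F
P | ~S = T | F = T
~Q = ~T = F
U <-> ~Q = F <-> F = T
(P | ~S) | (U <-> ~Q) = T | T = T
~Q = ~T = F
((P | ~S) | (U <-> ~Q)) <-> ~Q = T <-> F = F
R <-> (((P | ~S) | (U <-> ~Q)) <-> ~Q) = T <-> F = F
Hence S1 is false.

S2: This is ((~S <-> U) -> ~R) <-> ((P & Q) <-> P).

~S = ~T = F
~S <-> U = F <-> F = T
~R = ~T = F
(~S <-> U) -> ~R = T -> F = F
P & Q = T & T = T
(P & Q) <-> P = T <-> T = T
((~S <-> U) -> ~R) <-> ((P & Q) <-> P) = F <-> T = F
So S2 is false.

S1 False; S2 False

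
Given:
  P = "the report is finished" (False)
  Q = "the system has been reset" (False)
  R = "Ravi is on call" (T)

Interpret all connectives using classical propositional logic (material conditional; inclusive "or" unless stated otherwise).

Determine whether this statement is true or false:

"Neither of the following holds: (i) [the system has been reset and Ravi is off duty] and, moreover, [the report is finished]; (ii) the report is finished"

This is ((Q & ~R) & P) nor P.

~R = ~T = F
Q & ~R = F & F = F
(Q & ~R) & P = F & F = F
((Q & ~R) & P) nor P = F nor F = T

The statement is true.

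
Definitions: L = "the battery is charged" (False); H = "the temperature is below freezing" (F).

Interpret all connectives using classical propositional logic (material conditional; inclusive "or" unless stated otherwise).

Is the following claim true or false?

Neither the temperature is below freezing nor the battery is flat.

This is H ↓ ¬L.

¬L = ¬F = T
H ↓ ¬L = F ↓ T = F

The statement is false.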